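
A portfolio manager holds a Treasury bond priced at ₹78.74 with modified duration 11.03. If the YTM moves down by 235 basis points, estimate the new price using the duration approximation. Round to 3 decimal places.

₹99.150

Duration approximation: ΔP/P ≈ -D_mod · Δy = -11.03 × (-0.0235) = +0.259205.
New price ≈ 78.74 × (1 + 0.259205) = 99.1498017.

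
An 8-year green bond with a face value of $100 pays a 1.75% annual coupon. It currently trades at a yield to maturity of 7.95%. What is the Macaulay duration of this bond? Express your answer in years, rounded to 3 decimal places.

7.389 years

Periodic yield y = 0.0795. Discount each cash flow and weight by its year:
  t   CF        PV=CF/(1+0.0795)^t    t·PV
  1         1.75         1.6211         1.6211
  2         1.75         1.5017         3.0035
  3         1.75         1.3911         4.1734
  4         1.75         1.2887         5.1547
  5         1.75         1.1938         5.9689
  6         1.75         1.1059         6.6352
  7         1.75         1.0244         7.1710
  8       101.75        55.1764       441.4111
  Σ                     64.3031       475.1389
Price P = Σ PV = 64.3031.
Macaulay duration = Σ(t·PV) / P = 475.1389 / 64.3031 = 7.38905 years.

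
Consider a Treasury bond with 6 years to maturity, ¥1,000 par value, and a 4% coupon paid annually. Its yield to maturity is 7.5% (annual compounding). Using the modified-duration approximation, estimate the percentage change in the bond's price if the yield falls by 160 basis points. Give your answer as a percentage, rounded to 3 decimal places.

+8.024%

Periodic yield y = 0.075. Modified duration first:
  t   CF        PV=CF/(1+0.075)^t    t·PV
  1        40.00        37.2093        37.2093
  2        40.00        34.6133        69.2266
  3        40.00        32.1984        96.5953
  4        40.00        29.9520       119.8081
  5        40.00        27.8623       139.3117
  6     1,040.00       673.8800     4,043.2799
  Σ                    835.7154     4,505.4309
P = 835.7154; D_Mac = 5.39111 yrs; D_mod = 5.39111/(1+0.075) = 5.01498 yrs.
ΔP/P ≈ -D_mod · Δy = -5.01498 × (-0.016) = +0.080240 = +8.0240%.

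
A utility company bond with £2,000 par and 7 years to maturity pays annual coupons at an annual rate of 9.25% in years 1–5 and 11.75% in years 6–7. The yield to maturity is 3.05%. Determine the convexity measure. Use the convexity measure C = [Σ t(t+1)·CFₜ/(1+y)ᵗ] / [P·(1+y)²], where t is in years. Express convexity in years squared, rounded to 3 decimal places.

39.983

With y = 0.0305:
  t   CF        PV=CF/(1+0.0305)^t    t·PV        t(t+1)·PV
  1       185.00       179.5245       179.5245         359.0490
  2       185.00       174.2111       348.4221       1,045.2664
  3       185.00       169.0549       507.1647       2,028.6587
  4       185.00       164.0513       656.2053       3,281.0265
  5       185.00       159.1959       795.9793       4,775.8756
  6       235.00       196.2365     1,177.4193       8,241.9348
  7     2,235.00     1,811.0963    12,677.6744     101,421.3954
  Σ                  2,853.3705    16,342.3896     121,153.2064
P = 2,853.3705.
Convexity = Σ t(t+1)·PV / [P·(1+y)²] = 121,153.2064 / (2,853.3705 × 1.061930) = 39.98349.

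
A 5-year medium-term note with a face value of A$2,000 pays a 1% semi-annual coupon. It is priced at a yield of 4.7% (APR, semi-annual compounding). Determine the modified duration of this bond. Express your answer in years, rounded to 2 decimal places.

4.76 years

Periodic yield y = 0.0235. First find Macaulay duration:
  t   CF        PV=CF/(1+0.0235)^t    t·PV
  1        10.00         9.7704         9.7704
  2        10.00         9.5461        19.0921
  3        10.00         9.3269        27.9806
  4        10.00         9.1127        36.4509
  5        10.00         8.9035        44.5175
  6        10.00         8.6991        52.1944
  7        10.00         8.4993        59.4954
  8        10.00         8.3042        66.4335
  9        10.00         8.1135        73.0217
  10    2,010.00     1,593.3735    15,933.7349
  Σ                  1,673.6492    16,322.6915
P = 1,673.6492; Macaulay duration = 16,322.6915 / 1,673.6492 = 9.75276 half-year periods = 4.87638 years.
Modified duration = D_Mac / (1 + y) = 4.87638 / 1.0235 = 4.76441 years.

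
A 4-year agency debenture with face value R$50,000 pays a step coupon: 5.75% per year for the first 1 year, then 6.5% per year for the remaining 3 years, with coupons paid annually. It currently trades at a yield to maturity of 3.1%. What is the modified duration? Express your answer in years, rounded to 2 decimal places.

Periodic yield y = 0.031. First find Macaulay duration:
  t   CF        PV=CF/(1+0.031)^t    t·PV
  1     2,875.00     2,788.5548     2,788.5548
  2     3,250.00     3,057.4969     6,114.9939
  3     3,250.00     2,965.5644     8,896.6933
  4    53,250.00    47,128.6447   188,514.5789
  Σ                 55,940.2609   206,314.8209
P = 55,940.2609; Macaulay duration = 206,314.8209 / 55,940.2609 = 3.68813 years.
Modified duration = D_Mac / (1 + y) = 3.68813 / 1.031 = 3.57723 years.

3.58 years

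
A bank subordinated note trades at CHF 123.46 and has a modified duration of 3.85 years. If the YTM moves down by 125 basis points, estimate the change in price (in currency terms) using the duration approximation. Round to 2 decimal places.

Duration approximation: ΔP/P ≈ -D_mod · Δy = -3.85 × (-0.0125) = +0.048125.
ΔP ≈ 123.46 × (+0.048125) = +5.9415125.

+CHF 5.94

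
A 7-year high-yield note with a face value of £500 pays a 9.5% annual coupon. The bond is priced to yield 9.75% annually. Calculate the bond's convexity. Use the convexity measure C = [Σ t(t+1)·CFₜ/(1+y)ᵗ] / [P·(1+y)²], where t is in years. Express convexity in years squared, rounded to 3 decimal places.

32.666

With y = 0.0975:
  t   CF        PV=CF/(1+0.0975)^t    t·PV        t(t+1)·PV
  1        47.50        43.2802        43.2802          86.5604
  2        47.50        39.4352        78.8705         236.6115
  3        47.50        35.9319       107.7957         431.1826
  4        47.50        32.7398       130.9590         654.7952
  5        47.50        29.8312       149.1561         894.9365
  6        47.50        27.1811       163.0864       1,141.6046
  7       547.50       285.4647     1,998.2529      15,986.0235
  Σ                    493.8641     2,671.4008      19,431.7144
P = 493.8641.
Convexity = Σ t(t+1)·PV / [P·(1+y)²] = 19,431.7144 / (493.8641 × 1.204506) = 32.66590.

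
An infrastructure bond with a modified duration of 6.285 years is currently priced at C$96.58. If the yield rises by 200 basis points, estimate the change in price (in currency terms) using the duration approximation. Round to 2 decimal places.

-C$12.14

Duration approximation: ΔP/P ≈ -D_mod · Δy = -6.285 × (+0.02) = -0.125700.
ΔP ≈ 96.58 × (-0.125700) = -12.140106.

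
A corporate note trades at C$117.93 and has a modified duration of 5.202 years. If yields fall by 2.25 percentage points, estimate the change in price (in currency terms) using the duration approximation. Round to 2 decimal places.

+C$13.80

Duration approximation: ΔP/P ≈ -D_mod · Δy = -5.202 × (-0.0225) = +0.117045.
ΔP ≈ 117.93 × (+0.117045) = +13.80311685.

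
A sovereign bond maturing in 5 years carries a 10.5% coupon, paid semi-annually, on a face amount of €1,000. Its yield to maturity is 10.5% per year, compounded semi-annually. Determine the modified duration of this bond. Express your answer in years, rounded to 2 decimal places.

Periodic yield y = 0.0525. First find Macaulay duration:
  t   CF        PV=CF/(1+0.0525)^t    t·PV
  1        52.50        49.8812        49.8812
  2        52.50        47.3931        94.7862
  3        52.50        45.0291       135.0872
  4        52.50        42.7830       171.1319
  5        52.50        40.6489       203.2445
  6        52.50        38.6213       231.7277
  7        52.50        36.6948       256.8636
  8        52.50        34.8644       278.9154
  9        52.50        33.1253       298.1281
  10    1,052.50       630.9589     6,309.5888
  Σ                  1,000.0000     8,029.3546
P = 1,000.0000; Macaulay duration = 8,029.3546 / 1,000.0000 = 8.02935 half-year periods = 4.01468 years.
Modified duration = D_Mac / (1 + y) = 4.01468 / 1.0525 = 3.81442 years.

3.81 years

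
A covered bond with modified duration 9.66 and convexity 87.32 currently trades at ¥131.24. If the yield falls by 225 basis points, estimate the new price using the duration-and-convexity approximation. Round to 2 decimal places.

Duration effect: -D_mod·Δy = -9.66 × (-0.0225) = +0.217350
Convexity effect: ½·C·(Δy)² = 0.5 × 87.32 × (-0.0225)² = +0.022102875
ΔP/P ≈ +0.217350 + 0.022102875 = +0.239452875
New price ≈ 131.24 × (1 + 0.239452875) = 162.665795315.

¥162.67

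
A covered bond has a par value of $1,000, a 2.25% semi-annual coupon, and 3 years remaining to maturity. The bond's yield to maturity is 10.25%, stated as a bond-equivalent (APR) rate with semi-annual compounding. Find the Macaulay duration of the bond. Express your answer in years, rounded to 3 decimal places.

2.906 years

Periodic yield y = 0.05125. Discount each cash flow and weight by its period:
  t   CF        PV=CF/(1+0.05125)^t    t·PV
  1        11.25        10.7015        10.7015
  2        11.25        10.1798        20.3597
  3        11.25         9.6835        29.0506
  4        11.25         9.2115        36.8458
  5        11.25         8.7624        43.8119
  6     1,011.25       749.2426     4,495.4558
  Σ                    797.7814     4,636.2254
Price P = Σ PV = 797.7814.
Macaulay duration = Σ(t·PV) / P = 4,636.2254 / 797.7814 = 5.81140 half-year periods.
In years: 5.81140 / 2 = 2.90570 years.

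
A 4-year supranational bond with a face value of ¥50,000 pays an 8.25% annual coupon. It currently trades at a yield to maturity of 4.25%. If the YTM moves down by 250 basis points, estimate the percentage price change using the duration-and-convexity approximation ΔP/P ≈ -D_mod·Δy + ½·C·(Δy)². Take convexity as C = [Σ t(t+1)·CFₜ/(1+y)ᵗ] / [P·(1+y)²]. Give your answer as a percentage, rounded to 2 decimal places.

With y = 0.0425:
  t   CF        PV=CF/(1+0.0425)^t    t·PV        t(t+1)·PV
  1     4,125.00     3,956.8345     3,956.8345       7,913.6691
  2     4,125.00     3,795.5247     7,591.0495      22,773.1484
  3     4,125.00     3,640.7911    10,922.3733      43,689.4933
  4    54,125.00    45,824.0695   183,296.2779     916,481.3896
  Σ                 57,217.2199   205,766.5352     990,857.7003
P = 57,217.2199; D_Mac = 3.59623 yrs; D_mod = 3.44963 yrs; C = 15.93428.
Duration effect: -3.44963 × (-0.025) = +0.086241
Convexity effect: 0.5 × 15.93428 × (-0.025)² = +0.0049795
ΔP/P ≈ +0.086241 + 0.0049795 = +0.091220 = +9.1220%.

+9.12%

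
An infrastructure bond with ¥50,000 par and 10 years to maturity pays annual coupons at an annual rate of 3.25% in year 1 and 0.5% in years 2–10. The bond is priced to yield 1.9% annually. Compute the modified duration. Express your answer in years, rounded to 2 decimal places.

Periodic yield y = 0.019. First find Macaulay duration:
  t   CF        PV=CF/(1+0.019)^t    t·PV
  1     1,625.00     1,594.7007     1,594.7007
  2       250.00       240.7641       481.5281
  3       250.00       236.2748       708.8245
  4       250.00       231.8693       927.4772
  5       250.00       227.5459     1,137.7297
  6       250.00       223.3032     1,339.8191
  7       250.00       219.1395     1,533.9767
  8       250.00       215.0535     1,720.4281
  9       250.00       211.0437     1,899.3931
  10   50,250.00    41,628.8320   416,288.3202
  Σ                 45,028.5267   427,632.1974
P = 45,028.5267; Macaulay duration = 427,632.1974 / 45,028.5267 = 9.49692 years.
Modified duration = D_Mac / (1 + y) = 9.49692 / 1.019 = 9.31984 years.

9.32 years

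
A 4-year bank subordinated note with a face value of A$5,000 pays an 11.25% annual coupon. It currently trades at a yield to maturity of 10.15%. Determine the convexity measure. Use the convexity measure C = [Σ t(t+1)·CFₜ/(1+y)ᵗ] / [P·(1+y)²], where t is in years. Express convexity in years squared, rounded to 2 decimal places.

With y = 0.1015:
  t   CF        PV=CF/(1+0.1015)^t    t·PV        t(t+1)·PV
  1       562.50       510.6673       510.6673       1,021.3345
  2       562.50       463.6108       927.2216       2,781.6647
  3       562.50       420.8904     1,262.6712       5,050.6848
  4     5,562.50     3,778.6096    15,114.4382      75,572.1910
  Σ                  5,173.7780    17,814.9982      84,425.8751
P = 5,173.7780.
Convexity = Σ t(t+1)·PV / [P·(1+y)²] = 84,425.8751 / (5,173.7780 × 1.213302) = 13.44927.

13.45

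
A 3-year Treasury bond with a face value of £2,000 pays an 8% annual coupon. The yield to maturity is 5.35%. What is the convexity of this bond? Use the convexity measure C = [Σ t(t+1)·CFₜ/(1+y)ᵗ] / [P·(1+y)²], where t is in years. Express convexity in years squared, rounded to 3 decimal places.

With y = 0.0535:
  t   CF        PV=CF/(1+0.0535)^t    t·PV        t(t+1)·PV
  1       160.00       151.8747       151.8747         303.7494
  2       160.00       144.1620       288.3241         864.9722
  3     2,160.00     1,847.3540     5,542.0621      22,168.2483
  Σ                  2,143.3908     5,982.2608      23,336.9699
P = 2,143.3908.
Convexity = Σ t(t+1)·PV / [P·(1+y)²] = 23,336.9699 / (2,143.3908 × 1.109862) = 9.81011.

9.810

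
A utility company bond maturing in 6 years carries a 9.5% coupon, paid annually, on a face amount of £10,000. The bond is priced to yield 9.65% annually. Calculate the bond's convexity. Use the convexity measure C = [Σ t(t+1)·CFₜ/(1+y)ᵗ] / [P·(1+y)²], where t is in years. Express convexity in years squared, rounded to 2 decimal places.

With y = 0.0965:
  t   CF        PV=CF/(1+0.0965)^t    t·PV        t(t+1)·PV
  1       950.00       866.3931       866.3931       1,732.7861
  2       950.00       790.1442     1,580.2883       4,740.8649
  3       950.00       720.6057     2,161.8171       8,647.2685
  4       950.00       657.1871     2,628.7486      13,143.7429
  5       950.00       599.3499     2,996.7494      17,980.4965
  6    10,950.00     6,300.3156    37,801.8934     264,613.2540
  Σ                  9,933.9955    48,035.8899     310,858.4131
P = 9,933.9955.
Convexity = Σ t(t+1)·PV / [P·(1+y)²] = 310,858.4131 / (9,933.9955 × 1.202312) = 26.02684.

26.03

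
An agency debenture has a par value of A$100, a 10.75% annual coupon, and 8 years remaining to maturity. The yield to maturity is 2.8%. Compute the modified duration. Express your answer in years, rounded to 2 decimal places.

Periodic yield y = 0.028. First find Macaulay duration:
  t   CF        PV=CF/(1+0.028)^t    t·PV
  1        10.75        10.4572        10.4572
  2        10.75        10.1724        20.3447
  3        10.75         9.8953        29.6859
  4        10.75         9.6258        38.5031
  5        10.75         9.3636        46.8180
  6        10.75         9.1086        54.6514
  7        10.75         8.8605        62.0233
  8       110.75        88.7971       710.3769
  Σ                    156.2804       972.8605
P = 156.2804; Macaulay duration = 972.8605 / 156.2804 = 6.22510 years.
Modified duration = D_Mac / (1 + y) = 6.22510 / 1.028 = 6.05554 years.

6.06 years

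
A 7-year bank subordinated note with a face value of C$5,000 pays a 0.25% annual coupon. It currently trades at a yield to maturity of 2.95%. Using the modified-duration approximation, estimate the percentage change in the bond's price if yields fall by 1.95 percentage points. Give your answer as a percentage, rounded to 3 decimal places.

Periodic yield y = 0.0295. Modified duration first:
  t   CF        PV=CF/(1+0.0295)^t    t·PV
  1        12.50        12.1418        12.1418
  2        12.50        11.7939        23.5878
  3        12.50        11.4559        34.3678
  4        12.50        11.1277        44.5107
  5        12.50        10.8088        54.0441
  6        12.50        10.4991        62.9946
  7     5,012.50     4,089.4973    28,626.4813
  Σ                  4,157.3246    28,858.1281
P = 4,157.3246; D_Mac = 6.94151 yrs; D_mod = 6.94151/(1+0.0295) = 6.74261 yrs.
ΔP/P ≈ -D_mod · Δy = -6.74261 × (-0.0195) = +0.131481 = +13.1481%.

+13.148%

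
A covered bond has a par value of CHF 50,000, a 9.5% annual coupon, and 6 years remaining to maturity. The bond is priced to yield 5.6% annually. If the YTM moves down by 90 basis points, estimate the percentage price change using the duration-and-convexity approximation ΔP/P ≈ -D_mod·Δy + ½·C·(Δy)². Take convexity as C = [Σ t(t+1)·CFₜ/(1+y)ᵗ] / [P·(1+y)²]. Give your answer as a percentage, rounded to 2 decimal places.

+4.33%

With y = 0.056:
  t   CF        PV=CF/(1+0.056)^t    t·PV        t(t+1)·PV
  1     4,750.00     4,498.1061     4,498.1061       8,996.2121
  2     4,750.00     4,259.5701     8,519.1403      25,557.4208
  3     4,750.00     4,033.6838    12,101.0515      48,404.2061
  4     4,750.00     3,819.7764    15,279.1054      76,395.5272
  5     4,750.00     3,617.2125    18,086.0623     108,516.3739
  6    54,750.00    39,482.1337   236,892.8019   1,658,249.6134
  Σ                 59,710.4825   295,376.2675   1,926,119.3535
P = 59,710.4825; D_Mac = 4.94681 yrs; D_mod = 4.68448 yrs; C = 28.92709.
Duration effect: -4.68448 × (-0.009) = +0.042160
Convexity effect: 0.5 × 28.92709 × (-0.009)² = +0.0011715
ΔP/P ≈ +0.042160 + 0.0011715 = +0.043332 = +4.3332%.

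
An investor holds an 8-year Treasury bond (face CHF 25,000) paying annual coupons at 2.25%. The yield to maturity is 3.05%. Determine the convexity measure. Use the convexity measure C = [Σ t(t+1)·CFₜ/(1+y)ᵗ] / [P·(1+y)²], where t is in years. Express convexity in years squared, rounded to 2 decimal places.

60.95

With y = 0.0305:
  t   CF        PV=CF/(1+0.0305)^t    t·PV        t(t+1)·PV
  1       562.50       545.8515       545.8515       1,091.7031
  2       562.50       529.6958     1,059.3916       3,178.1748
  3       562.50       514.0182     1,542.0547       6,168.2190
  4       562.50       498.8047     1,995.2188       9,976.0941
  5       562.50       484.0414     2,420.2072      14,521.2433
  6       562.50       469.7151     2,818.2908      19,728.0355
  7       562.50       455.8128     3,190.6899      25,525.5190
  8    25,562.50    20,101.0784   160,808.6268   1,447,277.6414
  Σ                 23,599.0181   174,380.3314   1,527,466.6302
P = 23,599.0181.
Convexity = Σ t(t+1)·PV / [P·(1+y)²] = 1,527,466.6302 / (23,599.0181 × 1.061930) = 60.95114.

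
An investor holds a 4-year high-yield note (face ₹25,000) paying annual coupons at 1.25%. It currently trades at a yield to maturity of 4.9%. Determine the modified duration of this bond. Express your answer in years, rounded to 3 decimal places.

Periodic yield y = 0.049. First find Macaulay duration:
  t   CF        PV=CF/(1+0.049)^t    t·PV
  1       312.50       297.9028       297.9028
  2       312.50       283.9874       567.9748
  3       312.50       270.7220       812.1660
  4    25,312.50    20,904.1777    83,616.7107
  Σ                 21,756.7898    85,294.7542
P = 21,756.7898; Macaulay duration = 85,294.7542 / 21,756.7898 = 3.92037 years.
Modified duration = D_Mac / (1 + y) = 3.92037 / 1.049 = 3.73725 years.

3.737 years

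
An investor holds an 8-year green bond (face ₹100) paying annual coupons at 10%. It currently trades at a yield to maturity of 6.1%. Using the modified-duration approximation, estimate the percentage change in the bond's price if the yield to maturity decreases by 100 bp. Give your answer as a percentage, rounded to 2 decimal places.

+5.75%

Periodic yield y = 0.061. Modified duration first:
  t   CF        PV=CF/(1+0.061)^t    t·PV
  1        10.00         9.4251         9.4251
  2        10.00         8.8832        17.7664
  3        10.00         8.3725        25.1174
  4        10.00         7.8911        31.5645
  5        10.00         7.4374        37.1872
  6        10.00         7.0098        42.0590
  7        10.00         6.6068        46.2477
  8       110.00        68.4967       547.9736
  Σ                    124.1226       757.3408
P = 124.1226; D_Mac = 6.10155 yrs; D_mod = 6.10155/(1+0.061) = 5.75076 yrs.
ΔP/P ≈ -D_mod · Δy = -5.75076 × (-0.01) = +0.057508 = +5.7508%.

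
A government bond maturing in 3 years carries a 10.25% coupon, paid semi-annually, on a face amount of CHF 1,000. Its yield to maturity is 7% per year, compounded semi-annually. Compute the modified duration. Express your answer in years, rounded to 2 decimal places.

Periodic yield y = 0.035. First find Macaulay duration:
  t   CF        PV=CF/(1+0.035)^t    t·PV
  1        51.25        49.5169        49.5169
  2        51.25        47.8424        95.6848
  3        51.25        46.2246       138.6737
  4        51.25        44.6614       178.6457
  5        51.25        43.1511       215.7556
  6     1,051.25       855.1926     5,131.1553
  Σ                  1,086.5890     5,809.4320
P = 1,086.5890; Macaulay duration = 5,809.4320 / 1,086.5890 = 5.34649 half-year periods = 2.67324 years.
Modified duration = D_Mac / (1 + y) = 2.67324 / 1.035 = 2.58284 years.

2.58 years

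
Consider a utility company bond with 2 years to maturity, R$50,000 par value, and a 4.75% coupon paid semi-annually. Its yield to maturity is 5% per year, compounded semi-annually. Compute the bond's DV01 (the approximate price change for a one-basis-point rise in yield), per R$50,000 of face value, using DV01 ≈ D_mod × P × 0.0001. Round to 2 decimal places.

Periodic yield y = 0.025.
  t   CF        PV=CF/(1+0.025)^t    t·PV
  1     1,187.50     1,158.5366     1,158.5366
  2     1,187.50     1,130.2796     2,260.5592
  3     1,187.50     1,102.7118     3,308.1354
  4    51,187.50    46,373.3486   185,493.3945
  Σ                 49,764.8766   192,220.6257
P = 49,764.8766; D_Mac = 3.86258 half-year periods = 1.93129 yrs; D_mod = 1.88418 yrs.
DV01 ≈ 1.88418 × 49,764.8766 × 0.0001 = 9.376616.

R$9.38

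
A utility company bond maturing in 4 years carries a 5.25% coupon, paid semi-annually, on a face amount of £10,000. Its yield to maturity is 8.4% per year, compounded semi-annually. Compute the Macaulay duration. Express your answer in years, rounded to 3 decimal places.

Periodic yield y = 0.042. Discount each cash flow and weight by its period:
  t   CF        PV=CF/(1+0.042)^t    t·PV
  1       262.50       251.9194       251.9194
  2       262.50       241.7652       483.5305
  3       262.50       232.0204       696.0612
  4       262.50       222.6683       890.6733
  5       262.50       213.6932     1,068.4660
  6       262.50       205.0799     1,230.4791
  7       262.50       196.8137     1,377.6957
  8    10,262.50     7,384.3355    59,074.6838
  Σ                  8,948.2955    65,073.5090
Price P = Σ PV = 8,948.2955.
Macaulay duration = Σ(t·PV) / P = 65,073.5090 / 8,948.2955 = 7.27217 half-year periods.
In years: 7.27217 / 2 = 3.63608 years.

3.636 years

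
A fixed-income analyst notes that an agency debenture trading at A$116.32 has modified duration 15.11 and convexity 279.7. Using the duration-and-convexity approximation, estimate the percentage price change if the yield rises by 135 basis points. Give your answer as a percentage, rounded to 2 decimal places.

Duration effect: -D_mod·Δy = -15.11 × (+0.0135) = -0.203985
Convexity effect: ½·C·(Δy)² = 0.5 × 279.7 × (0.0135)² = +0.0254876625
ΔP/P ≈ -0.203985 + 0.0254876625 = -0.1784973375
= -17.84973375%.

-17.85%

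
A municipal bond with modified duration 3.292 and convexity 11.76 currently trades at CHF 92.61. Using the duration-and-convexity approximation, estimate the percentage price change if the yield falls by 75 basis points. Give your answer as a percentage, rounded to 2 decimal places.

Duration effect: -D_mod·Δy = -3.292 × (-0.0075) = +0.024690
Convexity effect: ½·C·(Δy)² = 0.5 × 11.76 × (-0.0075)² = +0.00033075
ΔP/P ≈ +0.024690 + 0.00033075 = +0.02502075
= +2.502075%.

+2.50%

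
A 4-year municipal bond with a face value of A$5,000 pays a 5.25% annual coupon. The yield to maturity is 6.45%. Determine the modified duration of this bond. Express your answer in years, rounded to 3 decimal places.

Periodic yield y = 0.0645. First find Macaulay duration:
  t   CF        PV=CF/(1+0.0645)^t    t·PV
  1       262.50       246.5946       246.5946
  2       262.50       231.6530       463.3061
  3       262.50       217.6167       652.8502
  4     5,262.50     4,098.3538    16,393.4151
  Σ                  4,794.2182    17,756.1661
P = 4,794.2182; Macaulay duration = 17,756.1661 / 4,794.2182 = 3.70366 years.
Modified duration = D_Mac / (1 + y) = 3.70366 / 1.0645 = 3.47925 years.

3.479 years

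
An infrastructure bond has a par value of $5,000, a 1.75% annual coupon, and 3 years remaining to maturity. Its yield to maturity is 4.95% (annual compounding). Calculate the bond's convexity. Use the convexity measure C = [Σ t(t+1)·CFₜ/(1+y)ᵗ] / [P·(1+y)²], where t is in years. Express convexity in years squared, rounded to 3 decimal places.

With y = 0.0495:
  t   CF        PV=CF/(1+0.0495)^t    t·PV        t(t+1)·PV
  1        87.50        83.3730        83.3730         166.7461
  2        87.50        79.4407       158.8814         476.6443
  3     5,087.50     4,401.0580    13,203.1740      52,812.6962
  Σ                  4,563.8718    13,445.4285      53,456.0866
P = 4,563.8718.
Convexity = Σ t(t+1)·PV / [P·(1+y)²] = 53,456.0866 / (4,563.8718 × 1.101450) = 10.63405.

10.634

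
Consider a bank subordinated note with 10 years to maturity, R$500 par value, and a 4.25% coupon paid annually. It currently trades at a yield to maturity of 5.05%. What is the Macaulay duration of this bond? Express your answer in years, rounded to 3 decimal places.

Periodic yield y = 0.0505. Discount each cash flow and weight by its year:
  t   CF        PV=CF/(1+0.0505)^t    t·PV
  1        21.25        20.2285        20.2285
  2        21.25        19.2560        38.5121
  3        21.25        18.3304        54.9911
  4        21.25        17.4492        69.7967
  5        21.25        16.6103        83.0517
  6        21.25        15.8118        94.8711
  7        21.25        15.0517       105.3621
  8        21.25        14.3282       114.6253
  9        21.25        13.6394       122.7544
  10      521.25       318.4824     3,184.8245
  Σ                    469.1879     3,889.0173
Price P = Σ PV = 469.1879.
Macaulay duration = Σ(t·PV) / P = 3,889.0173 / 469.1879 = 8.28883 years.

8.289 years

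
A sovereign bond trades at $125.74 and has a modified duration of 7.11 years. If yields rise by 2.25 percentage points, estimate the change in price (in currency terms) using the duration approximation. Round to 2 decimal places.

Duration approximation: ΔP/P ≈ -D_mod · Δy = -7.11 × (+0.0225) = -0.159975.
ΔP ≈ 125.74 × (-0.159975) = -20.1152565.

-$20.12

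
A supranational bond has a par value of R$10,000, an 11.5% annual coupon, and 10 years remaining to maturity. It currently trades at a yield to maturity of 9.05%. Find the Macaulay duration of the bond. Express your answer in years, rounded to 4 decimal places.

Periodic yield y = 0.0905. Discount each cash flow and weight by its year:
  t   CF        PV=CF/(1+0.0905)^t    t·PV
  1     1,150.00     1,054.5621     1,054.5621
  2     1,150.00       967.0446     1,934.0892
  3     1,150.00       886.7901     2,660.3703
  4     1,150.00       813.1959     3,252.7835
  5     1,150.00       745.7092     3,728.5459
  6     1,150.00       683.8232     4,102.9391
  7     1,150.00       627.0731     4,389.5115
  8     1,150.00       575.0326     4,600.2610
  9     1,150.00       527.3110     4,745.7988
  10   11,150.00     4,688.3299    46,883.2995
  Σ                 11,568.8717    77,352.1608
Price P = Σ PV = 11,568.8717.
Macaulay duration = Σ(t·PV) / P = 77,352.1608 / 11,568.8717 = 6.68623 years.

6.6862 years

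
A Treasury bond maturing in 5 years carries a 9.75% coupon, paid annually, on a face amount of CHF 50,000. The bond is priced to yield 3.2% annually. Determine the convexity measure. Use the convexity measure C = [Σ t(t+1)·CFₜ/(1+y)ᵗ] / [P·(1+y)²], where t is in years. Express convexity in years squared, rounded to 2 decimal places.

22.89

With y = 0.032:
  t   CF        PV=CF/(1+0.032)^t    t·PV        t(t+1)·PV
  1     4,875.00     4,723.8372     4,723.8372       9,447.6744
  2     4,875.00     4,577.3616     9,154.7233      27,464.1698
  3     4,875.00     4,435.4279    13,306.2838      53,225.1353
  4     4,875.00     4,297.8953    17,191.5812      85,957.9059
  5    54,875.00    46,878.7526   234,393.7629   1,406,362.5774
  Σ                 64,913.2747   278,770.1884   1,582,457.4628
P = 64,913.2747.
Convexity = Σ t(t+1)·PV / [P·(1+y)²] = 1,582,457.4628 / (64,913.2747 × 1.065024) = 22.88965.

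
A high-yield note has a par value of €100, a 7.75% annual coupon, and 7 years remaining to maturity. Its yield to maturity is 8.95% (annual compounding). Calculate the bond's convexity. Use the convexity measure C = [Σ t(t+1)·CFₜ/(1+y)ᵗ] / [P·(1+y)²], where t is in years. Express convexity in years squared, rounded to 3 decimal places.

34.907

With y = 0.0895:
  t   CF        PV=CF/(1+0.0895)^t    t·PV        t(t+1)·PV
  1         7.75         7.1134         7.1134          14.2267
  2         7.75         6.5290        13.0580          39.1741
  3         7.75         5.9927        17.9780          71.9120
  4         7.75         5.5004        22.0015         110.0076
  5         7.75         5.0485        25.2427         151.4561
  6         7.75         4.6338        27.8029         194.6201
  7       107.75        59.1326       413.9279       3,311.4230
  Σ                     93.9503       527.1243       3,892.8195
P = 93.9503.
Convexity = Σ t(t+1)·PV / [P·(1+y)²] = 3,892.8195 / (93.9503 × 1.187010) = 34.90692.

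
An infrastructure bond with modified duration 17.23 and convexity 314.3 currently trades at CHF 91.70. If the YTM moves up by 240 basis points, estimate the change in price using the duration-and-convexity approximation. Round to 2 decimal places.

-CHF 29.62

Duration effect: -D_mod·Δy = -17.23 × (+0.024) = -0.413520
Convexity effect: ½·C·(Δy)² = 0.5 × 314.3 × (0.024)² = +0.0905184
ΔP/P ≈ -0.413520 + 0.0905184 = -0.3230016
ΔP ≈ 91.70 × (-0.3230016) = -29.61924672.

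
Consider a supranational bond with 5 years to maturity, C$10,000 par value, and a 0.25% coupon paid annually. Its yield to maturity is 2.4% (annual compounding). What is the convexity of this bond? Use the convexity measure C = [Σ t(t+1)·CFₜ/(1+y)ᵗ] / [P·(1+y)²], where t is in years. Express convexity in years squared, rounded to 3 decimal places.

With y = 0.024:
  t   CF        PV=CF/(1+0.024)^t    t·PV        t(t+1)·PV
  1        25.00        24.4141        24.4141          48.8281
  2        25.00        23.8419        47.6837         143.0511
  3        25.00        23.2831        69.8492         279.3968
  4        25.00        22.7374        90.9495         454.7474
  5    10,025.00     8,903.9887    44,519.9433     267,119.6597
  Σ                  8,998.2650    44,752.8397     268,045.6831
P = 8,998.2650.
Convexity = Σ t(t+1)·PV / [P·(1+y)²] = 268,045.6831 / (8,998.2650 × 1.048576) = 28.40862.

28.409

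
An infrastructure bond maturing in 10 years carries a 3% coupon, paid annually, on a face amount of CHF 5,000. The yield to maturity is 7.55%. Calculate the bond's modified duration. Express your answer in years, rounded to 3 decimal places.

7.884 years

Periodic yield y = 0.0755. First find Macaulay duration:
  t   CF        PV=CF/(1+0.0755)^t    t·PV
  1       150.00       139.4700       139.4700
  2       150.00       129.6792       259.3585
  3       150.00       120.5758       361.7273
  4       150.00       112.1114       448.4454
  5       150.00       104.2411       521.2057
  6       150.00        96.9234       581.5406
  7       150.00        90.1194       630.8359
  8       150.00        83.7930       670.3443
  9       150.00        77.9108       701.1970
  10    5,150.00     2,487.1563    24,871.5632
  Σ                  3,441.9805    29,185.6879
P = 3,441.9805; Macaulay duration = 29,185.6879 / 3,441.9805 = 8.47933 years.
Modified duration = D_Mac / (1 + y) = 8.47933 / 1.0755 = 7.88408 years.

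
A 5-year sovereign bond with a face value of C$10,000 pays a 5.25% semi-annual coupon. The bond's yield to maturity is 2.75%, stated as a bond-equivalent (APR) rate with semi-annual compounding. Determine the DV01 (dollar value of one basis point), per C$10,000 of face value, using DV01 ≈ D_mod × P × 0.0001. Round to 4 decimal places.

Periodic yield y = 0.01375.
  t   CF        PV=CF/(1+0.01375)^t    t·PV
  1       262.50       258.9396       258.9396
  2       262.50       255.4275       510.8549
  3       262.50       251.9630       755.8889
  4       262.50       248.5455       994.1818
  5       262.50       245.1743     1,225.8716
  6       262.50       241.8489     1,451.0934
  7       262.50       238.5686     1,669.9800
  8       262.50       235.3328     1,882.6620
  9       262.50       232.1408     2,089.2673
  10   10,262.50     8,952.5035    89,525.0347
  Σ                 11,160.4443   100,363.7742
P = 11,160.4443; D_Mac = 8.99281 half-year periods = 4.49641 yrs; D_mod = 4.43542 yrs.
DV01 ≈ 4.43542 × 11,160.4443 × 0.0001 = 4.950124.

C$4.9501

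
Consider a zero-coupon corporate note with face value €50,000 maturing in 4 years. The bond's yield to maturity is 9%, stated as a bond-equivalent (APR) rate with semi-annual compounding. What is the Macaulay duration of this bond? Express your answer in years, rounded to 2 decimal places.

A zero-coupon bond has a single cash flow at maturity, so its Macaulay duration equals its maturity: 4 years.
(Equivalently: 8 semi-annual periods ÷ 2 = 4 years.)

4.00 years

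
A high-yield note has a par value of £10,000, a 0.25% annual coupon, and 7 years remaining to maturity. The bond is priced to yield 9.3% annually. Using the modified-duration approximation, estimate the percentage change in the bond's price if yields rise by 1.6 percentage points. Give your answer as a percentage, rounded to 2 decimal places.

-10.14%

Periodic yield y = 0.093. Modified duration first:
  t   CF        PV=CF/(1+0.093)^t    t·PV
  1        25.00        22.8728        22.8728
  2        25.00        20.9266        41.8533
  3        25.00        19.1461        57.4382
  4        25.00        17.5170        70.0679
  5        25.00        16.0265        80.1326
  6        25.00        14.6629        87.9772
  7    10,025.00     5,379.5165    37,656.6158
  Σ                  5,490.6685    38,016.9579
P = 5,490.6685; D_Mac = 6.92392 yrs; D_mod = 6.92392/(1+0.093) = 6.33479 yrs.
ΔP/P ≈ -D_mod · Δy = -6.33479 × (+0.016) = -0.101357 = -10.1357%.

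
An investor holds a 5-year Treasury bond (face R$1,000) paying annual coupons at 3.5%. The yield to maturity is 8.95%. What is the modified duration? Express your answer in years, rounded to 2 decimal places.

4.24 years

Periodic yield y = 0.0895. First find Macaulay duration:
  t   CF        PV=CF/(1+0.0895)^t    t·PV
  1        35.00        32.1248        32.1248
  2        35.00        29.4858        58.9717
  3        35.00        27.0636        81.1909
  4        35.00        24.8404        99.3617
  5     1,035.00       674.2240     3,371.1198
  Σ                    787.7387     3,642.7689
P = 787.7387; Macaulay duration = 3,642.7689 / 787.7387 = 4.62434 years.
Modified duration = D_Mac / (1 + y) = 4.62434 / 1.0895 = 4.24446 years.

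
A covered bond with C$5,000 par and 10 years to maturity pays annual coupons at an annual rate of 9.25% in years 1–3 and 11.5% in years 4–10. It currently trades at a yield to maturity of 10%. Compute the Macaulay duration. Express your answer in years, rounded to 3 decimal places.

6.839 years

Periodic yield y = 0.1. Discount each cash flow and weight by its year:
  t   CF        PV=CF/(1+0.1)^t    t·PV
  1       462.50       420.4545       420.4545
  2       462.50       382.2314       764.4628
  3       462.50       347.4831     1,042.4493
  4       575.00       392.7327     1,570.9309
  5       575.00       357.0298     1,785.1488
  6       575.00       324.5725     1,947.4351
  7       575.00       295.0659     2,065.4614
  8       575.00       268.2417     2,145.9339
  9       575.00       243.8561     2,194.7052
  10    5,575.00     2,149.4038    21,494.0384
  Σ                  5,181.0717    35,431.0204
Price P = Σ PV = 5,181.0717.
Macaulay duration = Σ(t·PV) / P = 35,431.0204 / 5,181.0717 = 6.83855 years.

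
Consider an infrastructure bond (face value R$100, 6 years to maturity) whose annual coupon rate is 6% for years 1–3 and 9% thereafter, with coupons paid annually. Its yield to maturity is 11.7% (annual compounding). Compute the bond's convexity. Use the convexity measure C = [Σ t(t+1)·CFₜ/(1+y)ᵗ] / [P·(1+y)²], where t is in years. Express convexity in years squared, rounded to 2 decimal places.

With y = 0.117:
  t   CF        PV=CF/(1+0.117)^t    t·PV        t(t+1)·PV
  1         6.00         5.3715         5.3715          10.7431
  2         6.00         4.8089         9.6178          28.8533
  3         6.00         4.3052        12.9156          51.6622
  4         9.00         5.7814        23.1254         115.6271
  5         9.00         5.1758        25.8789         155.2737
  6       109.00        56.1187       336.7121       2,356.9846
  Σ                     81.5614       413.6213       2,719.1441
P = 81.5614.
Convexity = Σ t(t+1)·PV / [P·(1+y)²] = 2,719.1441 / (81.5614 × 1.247689) = 26.72028.

26.72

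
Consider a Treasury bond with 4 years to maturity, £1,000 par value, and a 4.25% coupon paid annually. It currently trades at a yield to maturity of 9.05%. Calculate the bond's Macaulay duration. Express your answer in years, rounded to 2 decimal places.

3.74 years

Periodic yield y = 0.0905. Discount each cash flow and weight by its year:
  t   CF        PV=CF/(1+0.0905)^t    t·PV
  1        42.50        38.9729        38.9729
  2        42.50        35.7386        71.4772
  3        42.50        32.7727        98.3180
  4     1,042.50       737.1797     2,948.7189
  Σ                    844.6640     3,157.4871
Price P = Σ PV = 844.6640.
Macaulay duration = Σ(t·PV) / P = 3,157.4871 / 844.6640 = 3.73816 years.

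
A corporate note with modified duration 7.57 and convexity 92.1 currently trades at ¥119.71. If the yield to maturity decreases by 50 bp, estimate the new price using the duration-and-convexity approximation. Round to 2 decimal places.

Duration effect: -D_mod·Δy = -7.57 × (-0.005) = +0.037850
Convexity effect: ½·C·(Δy)² = 0.5 × 92.1 × (-0.005)² = +0.00115125
ΔP/P ≈ +0.037850 + 0.00115125 = +0.03900125
New price ≈ 119.71 × (1 + 0.03900125) = 124.3788396375.

¥124.38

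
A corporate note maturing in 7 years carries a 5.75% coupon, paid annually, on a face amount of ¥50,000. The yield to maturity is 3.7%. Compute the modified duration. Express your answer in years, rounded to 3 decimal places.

5.809 years

Periodic yield y = 0.037. First find Macaulay duration:
  t   CF        PV=CF/(1+0.037)^t    t·PV
  1     2,875.00     2,772.4204     2,772.4204
  2     2,875.00     2,673.5009     5,347.0018
  3     2,875.00     2,578.1108     7,734.3324
  4     2,875.00     2,486.1242     9,944.4969
  5     2,875.00     2,397.4197    11,987.0984
  6     2,875.00     2,311.8801    13,871.2807
  7    52,875.00    41,001.4377   287,010.0641
  Σ                 56,220.8939   338,666.6948
P = 56,220.8939; Macaulay duration = 338,666.6948 / 56,220.8939 = 6.02386 years.
Modified duration = D_Mac / (1 + y) = 6.02386 / 1.037 = 5.80893 years.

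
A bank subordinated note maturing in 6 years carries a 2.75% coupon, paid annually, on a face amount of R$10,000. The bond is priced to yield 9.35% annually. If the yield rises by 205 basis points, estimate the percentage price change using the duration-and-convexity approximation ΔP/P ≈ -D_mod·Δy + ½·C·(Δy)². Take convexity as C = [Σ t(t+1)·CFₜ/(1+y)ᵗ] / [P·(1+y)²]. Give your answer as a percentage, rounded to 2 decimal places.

With y = 0.0935:
  t   CF        PV=CF/(1+0.0935)^t    t·PV        t(t+1)·PV
  1       275.00       251.4861       251.4861         502.9721
  2       275.00       229.9827       459.9653       1,379.8960
  3       275.00       210.3179       630.9538       2,523.8154
  4       275.00       192.3347       769.3386       3,846.6931
  5       275.00       175.8890       879.4452       5,276.6709
  6    10,275.00     6,009.9257    36,059.5545     252,416.8814
  Σ                  7,069.9361    39,050.7435     265,946.9289
P = 7,069.9361; D_Mac = 5.52349 yrs; D_mod = 5.05121 yrs; C = 31.45878.
Duration effect: -5.05121 × (+0.0205) = -0.103550
Convexity effect: 0.5 × 31.45878 × (0.0205)² = +0.0066103
ΔP/P ≈ -0.103550 + 0.0066103 = -0.096939 = -9.6939%.

-9.69%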